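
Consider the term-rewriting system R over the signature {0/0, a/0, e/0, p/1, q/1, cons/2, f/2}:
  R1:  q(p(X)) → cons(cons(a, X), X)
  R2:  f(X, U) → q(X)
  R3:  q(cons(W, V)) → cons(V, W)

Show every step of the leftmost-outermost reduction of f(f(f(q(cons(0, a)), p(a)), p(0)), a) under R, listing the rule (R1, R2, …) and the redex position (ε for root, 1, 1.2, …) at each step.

cons(0, a)

1. f(f(f(q(cons(0, a)), p(a)), p(0)), a)  →  q(f(f(q(cons(0, a)), p(a)), p(0)))   [R2 at ε]
2. q(f(f(q(cons(0, a)), p(a)), p(0)))  →  q(q(f(q(cons(0, a)), p(a))))   [R2 at 1]
3. q(q(f(q(cons(0, a)), p(a))))  →  q(q(q(q(cons(0, a)))))   [R2 at 1.1]
4. q(q(q(q(cons(0, a)))))  →  q(q(q(cons(a, 0))))   [R3 at 1.1.1]
5. q(q(q(cons(a, 0))))  →  q(q(cons(0, a)))   [R3 at 1.1]
6. q(q(cons(0, a)))  →  q(cons(a, 0))   [R3 at 1]
7. q(cons(a, 0))  →  cons(0, a)   [R3 at ε]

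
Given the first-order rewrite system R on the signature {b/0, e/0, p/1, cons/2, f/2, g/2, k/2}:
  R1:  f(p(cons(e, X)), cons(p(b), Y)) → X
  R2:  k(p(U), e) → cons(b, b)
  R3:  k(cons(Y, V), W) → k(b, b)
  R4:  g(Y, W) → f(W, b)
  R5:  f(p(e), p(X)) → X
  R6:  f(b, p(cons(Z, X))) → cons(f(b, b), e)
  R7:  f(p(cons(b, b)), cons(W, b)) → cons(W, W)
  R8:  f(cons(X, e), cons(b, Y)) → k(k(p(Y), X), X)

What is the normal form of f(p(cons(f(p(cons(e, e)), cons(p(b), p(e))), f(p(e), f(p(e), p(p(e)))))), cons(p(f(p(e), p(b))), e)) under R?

e

1. f(p(cons(f(p(cons(e, e)), cons(p(b), p(e))), f(p(e), f(p(e), p(p(e)))))), cons(p(f(p(e), p(b))), e))  →  f(p(cons(e, f(p(e), f(p(e), p(p(e)))))), cons(p(f(p(e), p(b))), e))   [R1 at 1.1.1]
2. f(p(cons(e, f(p(e), f(p(e), p(p(e)))))), cons(p(f(p(e), p(b))), e))  →  f(p(cons(e, f(p(e), p(e)))), cons(p(f(p(e), p(b))), e))   [R5 at 1.1.2.2]
3. f(p(cons(e, f(p(e), p(e)))), cons(p(f(p(e), p(b))), e))  →  f(p(cons(e, e)), cons(p(f(p(e), p(b))), e))   [R5 at 1.1.2]
4. f(p(cons(e, e)), cons(p(f(p(e), p(b))), e))  →  f(p(cons(e, e)), cons(p(b), e))   [R5 at 2.1.1]
5. f(p(cons(e, e)), cons(p(b), e))  →  e   [R1 at ε]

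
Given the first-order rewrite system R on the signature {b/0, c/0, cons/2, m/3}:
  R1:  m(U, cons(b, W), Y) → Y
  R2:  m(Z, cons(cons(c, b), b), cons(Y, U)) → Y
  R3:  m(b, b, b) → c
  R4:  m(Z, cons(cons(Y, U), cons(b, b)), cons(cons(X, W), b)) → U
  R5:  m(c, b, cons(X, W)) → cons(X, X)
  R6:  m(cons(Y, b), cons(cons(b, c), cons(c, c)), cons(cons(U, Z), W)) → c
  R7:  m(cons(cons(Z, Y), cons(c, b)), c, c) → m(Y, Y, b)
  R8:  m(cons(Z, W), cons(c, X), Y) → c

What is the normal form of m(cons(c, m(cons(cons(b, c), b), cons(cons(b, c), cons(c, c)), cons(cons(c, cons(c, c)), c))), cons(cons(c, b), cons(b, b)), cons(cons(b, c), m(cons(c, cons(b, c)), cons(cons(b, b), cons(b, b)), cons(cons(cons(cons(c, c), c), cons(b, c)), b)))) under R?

1. m(cons(c, m(cons(cons(b, c), b), cons(cons(b, c), cons(c, c)), cons(cons(c, cons(c, c)), c))), cons(cons(c, b), cons(b, b)), cons(cons(b, c), m(cons(c, cons(b, c)), cons(cons(b, b), cons(b, b)), cons(cons(cons(cons(c, c), c), cons(b, c)), b))))  →  m(cons(c, c), cons(cons(c, b), cons(b, b)), cons(cons(b, c), m(cons(c, cons(b, c)), cons(cons(b, b), cons(b, b)), cons(cons(cons(cons(c, c), c), cons(b, c)), b))))   [R6 at 1.2]
2. m(cons(c, c), cons(cons(c, b), cons(b, b)), cons(cons(b, c), m(cons(c, cons(b, c)), cons(cons(b, b), cons(b, b)), cons(cons(cons(cons(c, c), c), cons(b, c)), b))))  →  m(cons(c, c), cons(cons(c, b), cons(b, b)), cons(cons(b, c), b))   [R4 at 3.2]
3. m(cons(c, c), cons(cons(c, b), cons(b, b)), cons(cons(b, c), b))  →  b   [R4 at ε]

b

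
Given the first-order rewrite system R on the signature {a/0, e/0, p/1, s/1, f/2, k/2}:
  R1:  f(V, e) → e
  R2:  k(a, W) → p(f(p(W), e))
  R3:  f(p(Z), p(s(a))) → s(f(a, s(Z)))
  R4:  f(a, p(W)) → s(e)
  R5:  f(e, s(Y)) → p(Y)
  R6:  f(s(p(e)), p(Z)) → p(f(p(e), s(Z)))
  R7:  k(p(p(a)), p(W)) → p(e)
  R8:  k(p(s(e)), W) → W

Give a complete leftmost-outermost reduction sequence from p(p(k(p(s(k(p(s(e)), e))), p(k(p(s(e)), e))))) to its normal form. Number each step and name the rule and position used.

p(p(p(e)))

1. p(p(k(p(s(k(p(s(e)), e))), p(k(p(s(e)), e)))))  →  p(p(k(p(s(e)), p(k(p(s(e)), e)))))   [R8 at 1.1.1.1.1]
2. p(p(k(p(s(e)), p(k(p(s(e)), e)))))  →  p(p(p(k(p(s(e)), e))))   [R8 at 1.1]
3. p(p(p(k(p(s(e)), e))))  →  p(p(p(e)))   [R8 at 1.1.1]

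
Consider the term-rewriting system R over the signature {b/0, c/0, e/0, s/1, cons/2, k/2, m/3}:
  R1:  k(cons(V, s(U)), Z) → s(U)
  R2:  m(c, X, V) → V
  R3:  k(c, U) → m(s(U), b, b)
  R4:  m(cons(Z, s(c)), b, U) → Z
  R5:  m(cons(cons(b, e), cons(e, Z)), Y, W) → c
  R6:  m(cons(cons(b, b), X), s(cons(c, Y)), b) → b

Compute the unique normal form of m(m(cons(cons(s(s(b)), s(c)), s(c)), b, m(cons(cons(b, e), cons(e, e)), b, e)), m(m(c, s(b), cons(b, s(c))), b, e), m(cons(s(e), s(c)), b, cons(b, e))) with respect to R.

1. m(m(cons(cons(s(s(b)), s(c)), s(c)), b, m(cons(cons(b, e), cons(e, e)), b, e)), m(m(c, s(b), cons(b, s(c))), b, e), m(cons(s(e), s(c)), b, cons(b, e)))  →  m(cons(s(s(b)), s(c)), m(m(c, s(b), cons(b, s(c))), b, e), m(cons(s(e), s(c)), b, cons(b, e)))   [R4 at 1]
2. m(cons(s(s(b)), s(c)), m(m(c, s(b), cons(b, s(c))), b, e), m(cons(s(e), s(c)), b, cons(b, e)))  →  m(cons(s(s(b)), s(c)), m(cons(b, s(c)), b, e), m(cons(s(e), s(c)), b, cons(b, e)))   [R2 at 2.1]
3. m(cons(s(s(b)), s(c)), m(cons(b, s(c)), b, e), m(cons(s(e), s(c)), b, cons(b, e)))  →  m(cons(s(s(b)), s(c)), b, m(cons(s(e), s(c)), b, cons(b, e)))   [R4 at 2]
4. m(cons(s(s(b)), s(c)), b, m(cons(s(e), s(c)), b, cons(b, e)))  →  s(s(b))   [R4 at ε]

s(s(b))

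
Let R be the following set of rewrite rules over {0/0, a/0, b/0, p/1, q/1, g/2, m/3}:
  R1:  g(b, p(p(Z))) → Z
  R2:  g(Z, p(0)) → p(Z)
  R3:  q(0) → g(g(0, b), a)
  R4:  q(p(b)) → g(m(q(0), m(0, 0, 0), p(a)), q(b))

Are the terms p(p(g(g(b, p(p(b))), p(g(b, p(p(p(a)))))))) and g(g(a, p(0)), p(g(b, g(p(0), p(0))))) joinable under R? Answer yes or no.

Reduce t₁ = p(p(g(g(b, p(p(b))), p(g(b, p(p(p(a)))))))):
1. p(p(g(g(b, p(p(b))), p(g(b, p(p(p(a))))))))  →  p(p(g(b, p(g(b, p(p(p(a))))))))   [R1 at 1.1.1]
2. p(p(g(b, p(g(b, p(p(p(a))))))))  →  p(p(g(b, p(p(a)))))   [R1 at 1.1.2.1]
3. p(p(g(b, p(p(a)))))  →  p(p(a))   [R1 at 1.1]

Reduce t₂ = g(g(a, p(0)), p(g(b, g(p(0), p(0))))):
1. g(g(a, p(0)), p(g(b, g(p(0), p(0)))))  →  g(p(a), p(g(b, g(p(0), p(0)))))   [R2 at 1]
2. g(p(a), p(g(b, g(p(0), p(0)))))  →  g(p(a), p(g(b, p(p(0)))))   [R2 at 2.1.2]
3. g(p(a), p(g(b, p(p(0)))))  →  g(p(a), p(0))   [R1 at 2.1]
4. g(p(a), p(0))  →  p(p(a))   [R2 at ε]

yes — NF(t₁) = p(p(a)), NF(t₂) = p(p(a))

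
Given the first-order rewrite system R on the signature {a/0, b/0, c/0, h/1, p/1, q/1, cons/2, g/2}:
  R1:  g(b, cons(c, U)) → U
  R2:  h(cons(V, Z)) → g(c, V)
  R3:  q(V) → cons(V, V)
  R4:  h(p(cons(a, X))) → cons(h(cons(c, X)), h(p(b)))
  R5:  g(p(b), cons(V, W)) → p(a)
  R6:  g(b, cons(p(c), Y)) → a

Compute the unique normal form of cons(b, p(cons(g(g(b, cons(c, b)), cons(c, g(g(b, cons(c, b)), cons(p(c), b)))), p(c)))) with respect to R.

cons(b, p(cons(a, p(c))))

1. cons(b, p(cons(g(g(b, cons(c, b)), cons(c, g(g(b, cons(c, b)), cons(p(c), b)))), p(c))))  →  cons(b, p(cons(g(b, cons(c, g(g(b, cons(c, b)), cons(p(c), b)))), p(c))))   [R1 at 2.1.1.1]
2. cons(b, p(cons(g(b, cons(c, g(g(b, cons(c, b)), cons(p(c), b)))), p(c))))  →  cons(b, p(cons(g(g(b, cons(c, b)), cons(p(c), b)), p(c))))   [R1 at 2.1.1]
3. cons(b, p(cons(g(g(b, cons(c, b)), cons(p(c), b)), p(c))))  →  cons(b, p(cons(g(b, cons(p(c), b)), p(c))))   [R1 at 2.1.1.1]
4. cons(b, p(cons(g(b, cons(p(c), b)), p(c))))  →  cons(b, p(cons(a, p(c))))   [R6 at 2.1.1]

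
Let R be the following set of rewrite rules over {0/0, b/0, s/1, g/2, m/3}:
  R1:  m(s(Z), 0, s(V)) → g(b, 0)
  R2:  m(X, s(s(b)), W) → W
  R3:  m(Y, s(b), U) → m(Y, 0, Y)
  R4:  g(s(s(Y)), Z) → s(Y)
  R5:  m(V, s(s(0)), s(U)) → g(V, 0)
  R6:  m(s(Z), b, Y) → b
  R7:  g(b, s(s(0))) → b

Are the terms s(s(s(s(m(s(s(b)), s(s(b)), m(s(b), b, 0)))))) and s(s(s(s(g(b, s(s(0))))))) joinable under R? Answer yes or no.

Reduce t₁ = s(s(s(s(m(s(s(b)), s(s(b)), m(s(b), b, 0)))))):
1. s(s(s(s(m(s(s(b)), s(s(b)), m(s(b), b, 0))))))  →  s(s(s(s(m(s(b), b, 0)))))   [R2 at 1.1.1.1]
2. s(s(s(s(m(s(b), b, 0)))))  →  s(s(s(s(b))))   [R6 at 1.1.1.1]

Reduce t₂ = s(s(s(s(g(b, s(s(0))))))):
1. s(s(s(s(g(b, s(s(0)))))))  →  s(s(s(s(b))))   [R7 at 1.1.1.1]

yes — NF(t₁) = s(s(s(s(b)))), NF(t₂) = s(s(s(s(b))))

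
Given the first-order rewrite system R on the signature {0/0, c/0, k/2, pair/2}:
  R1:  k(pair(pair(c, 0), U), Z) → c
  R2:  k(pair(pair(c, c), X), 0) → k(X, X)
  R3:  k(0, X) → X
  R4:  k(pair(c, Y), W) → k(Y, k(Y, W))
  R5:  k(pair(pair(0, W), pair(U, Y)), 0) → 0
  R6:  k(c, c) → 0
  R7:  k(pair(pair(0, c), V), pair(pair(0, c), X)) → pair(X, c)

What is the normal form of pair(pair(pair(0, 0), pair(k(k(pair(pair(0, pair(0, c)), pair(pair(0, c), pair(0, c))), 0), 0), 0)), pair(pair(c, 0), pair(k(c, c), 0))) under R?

pair(pair(pair(0, 0), pair(0, 0)), pair(pair(c, 0), pair(0, 0)))

1. pair(pair(pair(0, 0), pair(k(k(pair(pair(0, pair(0, c)), pair(pair(0, c), pair(0, c))), 0), 0), 0)), pair(pair(c, 0), pair(k(c, c), 0)))  →  pair(pair(pair(0, 0), pair(k(0, 0), 0)), pair(pair(c, 0), pair(k(c, c), 0)))   [R5 at 1.2.1.1]
2. pair(pair(pair(0, 0), pair(k(0, 0), 0)), pair(pair(c, 0), pair(k(c, c), 0)))  →  pair(pair(pair(0, 0), pair(0, 0)), pair(pair(c, 0), pair(k(c, c), 0)))   [R3 at 1.2.1]
3. pair(pair(pair(0, 0), pair(0, 0)), pair(pair(c, 0), pair(k(c, c), 0)))  →  pair(pair(pair(0, 0), pair(0, 0)), pair(pair(c, 0), pair(0, 0)))   [R6 at 2.2.1]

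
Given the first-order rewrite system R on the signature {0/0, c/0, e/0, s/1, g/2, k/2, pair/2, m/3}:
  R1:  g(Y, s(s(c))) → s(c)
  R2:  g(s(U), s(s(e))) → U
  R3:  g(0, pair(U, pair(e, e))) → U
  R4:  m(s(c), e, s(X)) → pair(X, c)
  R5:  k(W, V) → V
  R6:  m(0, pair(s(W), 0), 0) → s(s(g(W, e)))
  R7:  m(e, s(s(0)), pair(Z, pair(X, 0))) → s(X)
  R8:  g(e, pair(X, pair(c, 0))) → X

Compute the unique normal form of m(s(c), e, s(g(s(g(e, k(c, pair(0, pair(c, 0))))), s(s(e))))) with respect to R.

pair(0, c)

1. m(s(c), e, s(g(s(g(e, k(c, pair(0, pair(c, 0))))), s(s(e)))))  →  pair(g(s(g(e, k(c, pair(0, pair(c, 0))))), s(s(e))), c)   [R4 at ε]
2. pair(g(s(g(e, k(c, pair(0, pair(c, 0))))), s(s(e))), c)  →  pair(g(e, k(c, pair(0, pair(c, 0)))), c)   [R2 at 1]
3. pair(g(e, k(c, pair(0, pair(c, 0)))), c)  →  pair(g(e, pair(0, pair(c, 0))), c)   [R5 at 1.2]
4. pair(g(e, pair(0, pair(c, 0))), c)  →  pair(0, c)   [R8 at 1]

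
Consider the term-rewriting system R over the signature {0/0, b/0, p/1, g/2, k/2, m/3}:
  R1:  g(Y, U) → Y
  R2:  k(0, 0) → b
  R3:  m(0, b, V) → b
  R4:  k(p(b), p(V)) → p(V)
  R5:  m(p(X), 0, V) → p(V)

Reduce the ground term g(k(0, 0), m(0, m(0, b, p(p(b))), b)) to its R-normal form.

1. g(k(0, 0), m(0, m(0, b, p(p(b))), b))  →  k(0, 0)   [R1 at ε]
2. k(0, 0)  →  b   [R2 at ε]

b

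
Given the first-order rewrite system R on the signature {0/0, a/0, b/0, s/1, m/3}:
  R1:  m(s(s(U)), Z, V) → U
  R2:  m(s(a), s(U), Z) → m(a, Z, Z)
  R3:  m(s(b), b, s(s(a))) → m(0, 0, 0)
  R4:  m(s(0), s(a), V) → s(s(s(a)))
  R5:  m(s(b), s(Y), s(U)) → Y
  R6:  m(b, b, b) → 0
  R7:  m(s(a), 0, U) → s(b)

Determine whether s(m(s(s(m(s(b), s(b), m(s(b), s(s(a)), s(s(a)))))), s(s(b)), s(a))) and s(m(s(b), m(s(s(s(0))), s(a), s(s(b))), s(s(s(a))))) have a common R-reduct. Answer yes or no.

Reduce t₁ = s(m(s(s(m(s(b), s(b), m(s(b), s(s(a)), s(s(a)))))), s(s(b)), s(a))):
1. s(m(s(s(m(s(b), s(b), m(s(b), s(s(a)), s(s(a)))))), s(s(b)), s(a)))  →  s(m(s(b), s(b), m(s(b), s(s(a)), s(s(a)))))   [R1 at 1]
2. s(m(s(b), s(b), m(s(b), s(s(a)), s(s(a)))))  →  s(m(s(b), s(b), s(a)))   [R5 at 1.3]
3. s(m(s(b), s(b), s(a)))  →  s(b)   [R5 at 1]

Reduce t₂ = s(m(s(b), m(s(s(s(0))), s(a), s(s(b))), s(s(s(a))))):
1. s(m(s(b), m(s(s(s(0))), s(a), s(s(b))), s(s(s(a)))))  →  s(m(s(b), s(0), s(s(s(a)))))   [R1 at 1.2]
2. s(m(s(b), s(0), s(s(s(a)))))  →  s(0)   [R5 at 1]

no — NF(t₁) = s(b), NF(t₂) = s(0)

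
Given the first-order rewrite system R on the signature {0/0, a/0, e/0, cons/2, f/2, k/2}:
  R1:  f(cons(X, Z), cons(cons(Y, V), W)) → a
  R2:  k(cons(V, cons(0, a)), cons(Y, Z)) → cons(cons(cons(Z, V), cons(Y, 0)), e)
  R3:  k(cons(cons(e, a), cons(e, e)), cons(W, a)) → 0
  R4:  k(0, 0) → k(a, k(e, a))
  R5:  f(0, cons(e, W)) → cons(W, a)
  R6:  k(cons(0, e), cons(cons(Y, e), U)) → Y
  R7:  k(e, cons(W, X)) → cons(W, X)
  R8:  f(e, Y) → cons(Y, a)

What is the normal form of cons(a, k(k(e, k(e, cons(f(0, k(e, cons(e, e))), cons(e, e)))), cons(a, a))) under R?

1. cons(a, k(k(e, k(e, cons(f(0, k(e, cons(e, e))), cons(e, e)))), cons(a, a)))  →  cons(a, k(k(e, cons(f(0, k(e, cons(e, e))), cons(e, e))), cons(a, a)))   [R7 at 2.1.2]
2. cons(a, k(k(e, cons(f(0, k(e, cons(e, e))), cons(e, e))), cons(a, a)))  →  cons(a, k(cons(f(0, k(e, cons(e, e))), cons(e, e)), cons(a, a)))   [R7 at 2.1]
3. cons(a, k(cons(f(0, k(e, cons(e, e))), cons(e, e)), cons(a, a)))  →  cons(a, k(cons(f(0, cons(e, e)), cons(e, e)), cons(a, a)))   [R7 at 2.1.1.2]
4. cons(a, k(cons(f(0, cons(e, e)), cons(e, e)), cons(a, a)))  →  cons(a, k(cons(cons(e, a), cons(e, e)), cons(a, a)))   [R5 at 2.1.1]
5. cons(a, k(cons(cons(e, a), cons(e, e)), cons(a, a)))  →  cons(a, 0)   [R3 at 2]

cons(a, 0)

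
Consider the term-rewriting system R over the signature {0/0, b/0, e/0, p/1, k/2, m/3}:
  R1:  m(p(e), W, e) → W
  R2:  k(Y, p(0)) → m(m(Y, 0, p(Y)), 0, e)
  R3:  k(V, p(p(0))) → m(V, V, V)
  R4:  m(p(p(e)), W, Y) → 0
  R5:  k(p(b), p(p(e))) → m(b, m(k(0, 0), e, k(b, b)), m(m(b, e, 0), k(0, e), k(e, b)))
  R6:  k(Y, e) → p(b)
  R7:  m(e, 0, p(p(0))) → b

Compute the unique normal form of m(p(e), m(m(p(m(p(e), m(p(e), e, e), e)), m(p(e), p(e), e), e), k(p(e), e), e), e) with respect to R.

p(b)

1. m(p(e), m(m(p(m(p(e), m(p(e), e, e), e)), m(p(e), p(e), e), e), k(p(e), e), e), e)  →  m(m(p(m(p(e), m(p(e), e, e), e)), m(p(e), p(e), e), e), k(p(e), e), e)   [R1 at ε]
2. m(m(p(m(p(e), m(p(e), e, e), e)), m(p(e), p(e), e), e), k(p(e), e), e)  →  m(m(p(m(p(e), e, e)), m(p(e), p(e), e), e), k(p(e), e), e)   [R1 at 1.1.1]
3. m(m(p(m(p(e), e, e)), m(p(e), p(e), e), e), k(p(e), e), e)  →  m(m(p(e), m(p(e), p(e), e), e), k(p(e), e), e)   [R1 at 1.1.1]
4. m(m(p(e), m(p(e), p(e), e), e), k(p(e), e), e)  →  m(m(p(e), p(e), e), k(p(e), e), e)   [R1 at 1]
5. m(m(p(e), p(e), e), k(p(e), e), e)  →  m(p(e), k(p(e), e), e)   [R1 at 1]
6. m(p(e), k(p(e), e), e)  →  k(p(e), e)   [R1 at ε]
7. k(p(e), e)  →  p(b)   [R6 at ε]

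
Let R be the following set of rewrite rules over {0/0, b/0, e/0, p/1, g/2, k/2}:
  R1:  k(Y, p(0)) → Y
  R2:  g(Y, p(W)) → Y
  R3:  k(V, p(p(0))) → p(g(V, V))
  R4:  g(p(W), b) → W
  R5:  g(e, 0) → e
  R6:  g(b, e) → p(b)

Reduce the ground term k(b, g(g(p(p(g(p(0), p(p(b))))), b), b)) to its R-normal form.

1. k(b, g(g(p(p(g(p(0), p(p(b))))), b), b))  →  k(b, g(p(g(p(0), p(p(b)))), b))   [R4 at 2.1]
2. k(b, g(p(g(p(0), p(p(b)))), b))  →  k(b, g(p(0), p(p(b))))   [R4 at 2]
3. k(b, g(p(0), p(p(b))))  →  k(b, p(0))   [R2 at 2]
4. k(b, p(0))  →  b   [R1 at ε]

b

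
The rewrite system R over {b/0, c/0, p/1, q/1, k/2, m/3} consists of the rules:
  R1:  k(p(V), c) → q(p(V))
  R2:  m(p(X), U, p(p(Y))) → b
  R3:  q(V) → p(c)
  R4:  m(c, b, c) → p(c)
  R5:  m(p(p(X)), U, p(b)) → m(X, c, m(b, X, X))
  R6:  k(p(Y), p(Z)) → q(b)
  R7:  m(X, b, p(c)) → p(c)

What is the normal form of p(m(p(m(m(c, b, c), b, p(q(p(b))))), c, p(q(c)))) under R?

p(b)

1. p(m(p(m(m(c, b, c), b, p(q(p(b))))), c, p(q(c))))  →  p(m(p(m(p(c), b, p(q(p(b))))), c, p(q(c))))   [R4 at 1.1.1.1]
2. p(m(p(m(p(c), b, p(q(p(b))))), c, p(q(c))))  →  p(m(p(m(p(c), b, p(p(c)))), c, p(q(c))))   [R3 at 1.1.1.3.1]
3. p(m(p(m(p(c), b, p(p(c)))), c, p(q(c))))  →  p(m(p(b), c, p(q(c))))   [R2 at 1.1.1]
4. p(m(p(b), c, p(q(c))))  →  p(m(p(b), c, p(p(c))))   [R3 at 1.3.1]
5. p(m(p(b), c, p(p(c))))  →  p(b)   [R2 at 1]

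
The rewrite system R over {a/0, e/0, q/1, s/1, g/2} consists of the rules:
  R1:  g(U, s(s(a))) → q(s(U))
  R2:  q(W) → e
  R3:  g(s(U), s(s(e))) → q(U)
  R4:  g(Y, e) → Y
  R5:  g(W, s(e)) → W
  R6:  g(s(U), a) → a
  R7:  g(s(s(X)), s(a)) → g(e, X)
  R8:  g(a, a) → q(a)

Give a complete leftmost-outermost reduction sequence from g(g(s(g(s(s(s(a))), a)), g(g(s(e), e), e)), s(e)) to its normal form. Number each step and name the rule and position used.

s(a)

1. g(g(s(g(s(s(s(a))), a)), g(g(s(e), e), e)), s(e))  →  g(s(g(s(s(s(a))), a)), g(g(s(e), e), e))   [R5 at ε]
2. g(s(g(s(s(s(a))), a)), g(g(s(e), e), e))  →  g(s(a), g(g(s(e), e), e))   [R6 at 1.1]
3. g(s(a), g(g(s(e), e), e))  →  g(s(a), g(s(e), e))   [R4 at 2]
4. g(s(a), g(s(e), e))  →  g(s(a), s(e))   [R4 at 2]
5. g(s(a), s(e))  →  s(a)   [R5 at ε]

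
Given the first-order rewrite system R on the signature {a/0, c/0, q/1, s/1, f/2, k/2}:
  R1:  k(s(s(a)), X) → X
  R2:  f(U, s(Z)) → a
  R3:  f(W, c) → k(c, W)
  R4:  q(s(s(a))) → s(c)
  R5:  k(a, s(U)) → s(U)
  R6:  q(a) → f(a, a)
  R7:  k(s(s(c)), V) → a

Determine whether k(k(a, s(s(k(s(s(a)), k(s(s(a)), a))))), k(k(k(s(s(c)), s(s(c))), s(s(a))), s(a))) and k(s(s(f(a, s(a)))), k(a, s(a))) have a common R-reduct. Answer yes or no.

Reduce t₁ = k(k(a, s(s(k(s(s(a)), k(s(s(a)), a))))), k(k(k(s(s(c)), s(s(c))), s(s(a))), s(a))):
1. k(k(a, s(s(k(s(s(a)), k(s(s(a)), a))))), k(k(k(s(s(c)), s(s(c))), s(s(a))), s(a)))  →  k(s(s(k(s(s(a)), k(s(s(a)), a)))), k(k(k(s(s(c)), s(s(c))), s(s(a))), s(a)))   [R5 at 1]
2. k(s(s(k(s(s(a)), k(s(s(a)), a)))), k(k(k(s(s(c)), s(s(c))), s(s(a))), s(a)))  →  k(s(s(k(s(s(a)), a))), k(k(k(s(s(c)), s(s(c))), s(s(a))), s(a)))   [R1 at 1.1.1]
3. k(s(s(k(s(s(a)), a))), k(k(k(s(s(c)), s(s(c))), s(s(a))), s(a)))  →  k(s(s(a)), k(k(k(s(s(c)), s(s(c))), s(s(a))), s(a)))   [R1 at 1.1.1]
4. k(s(s(a)), k(k(k(s(s(c)), s(s(c))), s(s(a))), s(a)))  →  k(k(k(s(s(c)), s(s(c))), s(s(a))), s(a))   [R1 at ε]
5. k(k(k(s(s(c)), s(s(c))), s(s(a))), s(a))  →  k(k(a, s(s(a))), s(a))   [R7 at 1.1]
6. k(k(a, s(s(a))), s(a))  →  k(s(s(a)), s(a))   [R5 at 1]
7. k(s(s(a)), s(a))  →  s(a)   [R1 at ε]

Reduce t₂ = k(s(s(f(a, s(a)))), k(a, s(a))):
1. k(s(s(f(a, s(a)))), k(a, s(a)))  →  k(s(s(a)), k(a, s(a)))   [R2 at 1.1.1]
2. k(s(s(a)), k(a, s(a)))  →  k(a, s(a))   [R1 at ε]
3. k(a, s(a))  →  s(a)   [R5 at ε]

yes — NF(t₁) = s(a), NF(t₂) = s(a)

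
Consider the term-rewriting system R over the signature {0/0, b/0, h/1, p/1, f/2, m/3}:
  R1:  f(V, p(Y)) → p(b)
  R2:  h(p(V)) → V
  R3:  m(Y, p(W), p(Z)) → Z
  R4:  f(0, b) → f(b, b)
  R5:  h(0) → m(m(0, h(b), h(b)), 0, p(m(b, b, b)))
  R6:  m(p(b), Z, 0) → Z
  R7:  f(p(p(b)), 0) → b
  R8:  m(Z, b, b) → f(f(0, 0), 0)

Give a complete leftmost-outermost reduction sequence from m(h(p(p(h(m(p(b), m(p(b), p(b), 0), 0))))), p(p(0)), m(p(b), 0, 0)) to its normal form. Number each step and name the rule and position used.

1. m(h(p(p(h(m(p(b), m(p(b), p(b), 0), 0))))), p(p(0)), m(p(b), 0, 0))  →  m(p(h(m(p(b), m(p(b), p(b), 0), 0))), p(p(0)), m(p(b), 0, 0))   [R2 at 1]
2. m(p(h(m(p(b), m(p(b), p(b), 0), 0))), p(p(0)), m(p(b), 0, 0))  →  m(p(h(m(p(b), p(b), 0))), p(p(0)), m(p(b), 0, 0))   [R6 at 1.1.1]
3. m(p(h(m(p(b), p(b), 0))), p(p(0)), m(p(b), 0, 0))  →  m(p(h(p(b))), p(p(0)), m(p(b), 0, 0))   [R6 at 1.1.1]
4. m(p(h(p(b))), p(p(0)), m(p(b), 0, 0))  →  m(p(b), p(p(0)), m(p(b), 0, 0))   [R2 at 1.1]
5. m(p(b), p(p(0)), m(p(b), 0, 0))  →  m(p(b), p(p(0)), 0)   [R6 at 3]
6. m(p(b), p(p(0)), 0)  →  p(p(0))   [R6 at ε]

p(p(0))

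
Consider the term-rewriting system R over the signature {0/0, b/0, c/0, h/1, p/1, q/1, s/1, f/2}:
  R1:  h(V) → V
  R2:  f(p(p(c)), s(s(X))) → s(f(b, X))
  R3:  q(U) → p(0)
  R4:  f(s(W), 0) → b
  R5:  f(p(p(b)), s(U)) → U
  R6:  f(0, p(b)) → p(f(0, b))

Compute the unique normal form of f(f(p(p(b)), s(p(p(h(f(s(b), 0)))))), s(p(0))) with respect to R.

1. f(f(p(p(b)), s(p(p(h(f(s(b), 0)))))), s(p(0)))  →  f(p(p(h(f(s(b), 0)))), s(p(0)))   [R5 at 1]
2. f(p(p(h(f(s(b), 0)))), s(p(0)))  →  f(p(p(f(s(b), 0))), s(p(0)))   [R1 at 1.1.1]
3. f(p(p(f(s(b), 0))), s(p(0)))  →  f(p(p(b)), s(p(0)))   [R4 at 1.1.1]
4. f(p(p(b)), s(p(0)))  →  p(0)   [R5 at ε]

p(0)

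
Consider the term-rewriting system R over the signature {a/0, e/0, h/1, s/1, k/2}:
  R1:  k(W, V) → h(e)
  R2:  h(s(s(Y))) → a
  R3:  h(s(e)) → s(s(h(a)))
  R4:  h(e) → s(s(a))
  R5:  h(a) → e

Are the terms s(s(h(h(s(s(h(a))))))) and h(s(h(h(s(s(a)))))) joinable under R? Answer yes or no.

yes — NF(t₁) = s(s(e)), NF(t₂) = s(s(e))

Reduce t₁ = s(s(h(h(s(s(h(a))))))):
1. s(s(h(h(s(s(h(a)))))))  →  s(s(h(a)))   [R2 at 1.1.1]
2. s(s(h(a)))  →  s(s(e))   [R5 at 1.1]

Reduce t₂ = h(s(h(h(s(s(a)))))):
1. h(s(h(h(s(s(a))))))  →  h(s(h(a)))   [R2 at 1.1.1]
2. h(s(h(a)))  →  h(s(e))   [R5 at 1.1]
3. h(s(e))  →  s(s(h(a)))   [R3 at ε]
4. s(s(h(a)))  →  s(s(e))   [R5 at 1.1]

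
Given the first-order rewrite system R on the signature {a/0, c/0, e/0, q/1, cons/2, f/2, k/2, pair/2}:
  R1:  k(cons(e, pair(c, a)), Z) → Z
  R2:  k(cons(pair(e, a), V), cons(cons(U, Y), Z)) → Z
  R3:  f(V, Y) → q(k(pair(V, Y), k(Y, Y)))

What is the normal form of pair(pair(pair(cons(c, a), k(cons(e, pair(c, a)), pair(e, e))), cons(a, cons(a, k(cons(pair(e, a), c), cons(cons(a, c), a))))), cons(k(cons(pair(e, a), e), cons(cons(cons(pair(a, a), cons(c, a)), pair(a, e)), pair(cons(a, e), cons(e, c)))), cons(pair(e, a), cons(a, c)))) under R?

1. pair(pair(pair(cons(c, a), k(cons(e, pair(c, a)), pair(e, e))), cons(a, cons(a, k(cons(pair(e, a), c), cons(cons(a, c), a))))), cons(k(cons(pair(e, a), e), cons(cons(cons(pair(a, a), cons(c, a)), pair(a, e)), pair(cons(a, e), cons(e, c)))), cons(pair(e, a), cons(a, c))))  →  pair(pair(pair(cons(c, a), pair(e, e)), cons(a, cons(a, k(cons(pair(e, a), c), cons(cons(a, c), a))))), cons(k(cons(pair(e, a), e), cons(cons(cons(pair(a, a), cons(c, a)), pair(a, e)), pair(cons(a, e), cons(e, c)))), cons(pair(e, a), cons(a, c))))   [R1 at 1.1.2]
2. pair(pair(pair(cons(c, a), pair(e, e)), cons(a, cons(a, k(cons(pair(e, a), c), cons(cons(a, c), a))))), cons(k(cons(pair(e, a), e), cons(cons(cons(pair(a, a), cons(c, a)), pair(a, e)), pair(cons(a, e), cons(e, c)))), cons(pair(e, a), cons(a, c))))  →  pair(pair(pair(cons(c, a), pair(e, e)), cons(a, cons(a, a))), cons(k(cons(pair(e, a), e), cons(cons(cons(pair(a, a), cons(c, a)), pair(a, e)), pair(cons(a, e), cons(e, c)))), cons(pair(e, a), cons(a, c))))   [R2 at 1.2.2.2]
3. pair(pair(pair(cons(c, a), pair(e, e)), cons(a, cons(a, a))), cons(k(cons(pair(e, a), e), cons(cons(cons(pair(a, a), cons(c, a)), pair(a, e)), pair(cons(a, e), cons(e, c)))), cons(pair(e, a), cons(a, c))))  →  pair(pair(pair(cons(c, a), pair(e, e)), cons(a, cons(a, a))), cons(pair(cons(a, e), cons(e, c)), cons(pair(e, a), cons(a, c))))   [R2 at 2.1]

pair(pair(pair(cons(c, a), pair(e, e)), cons(a, cons(a, a))), cons(pair(cons(a, e), cons(e, c)), cons(pair(e, a), cons(a, c))))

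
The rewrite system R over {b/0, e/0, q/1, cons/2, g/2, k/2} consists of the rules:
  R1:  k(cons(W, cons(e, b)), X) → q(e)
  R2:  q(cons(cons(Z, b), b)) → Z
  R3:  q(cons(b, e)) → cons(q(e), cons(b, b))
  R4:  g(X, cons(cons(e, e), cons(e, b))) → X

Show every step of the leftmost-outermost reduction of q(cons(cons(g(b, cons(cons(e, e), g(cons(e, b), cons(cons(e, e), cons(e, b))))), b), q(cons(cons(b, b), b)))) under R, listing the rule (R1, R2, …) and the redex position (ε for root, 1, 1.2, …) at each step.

1. q(cons(cons(g(b, cons(cons(e, e), g(cons(e, b), cons(cons(e, e), cons(e, b))))), b), q(cons(cons(b, b), b))))  →  q(cons(cons(g(b, cons(cons(e, e), cons(e, b))), b), q(cons(cons(b, b), b))))   [R4 at 1.1.1.2.2]
2. q(cons(cons(g(b, cons(cons(e, e), cons(e, b))), b), q(cons(cons(b, b), b))))  →  q(cons(cons(b, b), q(cons(cons(b, b), b))))   [R4 at 1.1.1]
3. q(cons(cons(b, b), q(cons(cons(b, b), b))))  →  q(cons(cons(b, b), b))   [R2 at 1.2]
4. q(cons(cons(b, b), b))  →  b   [R2 at ε]

b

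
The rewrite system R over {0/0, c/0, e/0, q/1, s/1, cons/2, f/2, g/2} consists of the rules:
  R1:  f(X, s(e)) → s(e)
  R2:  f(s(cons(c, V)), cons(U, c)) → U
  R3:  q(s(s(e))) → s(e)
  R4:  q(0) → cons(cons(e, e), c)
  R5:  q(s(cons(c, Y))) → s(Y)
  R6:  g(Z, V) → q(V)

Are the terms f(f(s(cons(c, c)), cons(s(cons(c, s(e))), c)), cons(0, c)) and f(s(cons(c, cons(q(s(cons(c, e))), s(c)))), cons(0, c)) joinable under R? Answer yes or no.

Reduce t₁ = f(f(s(cons(c, c)), cons(s(cons(c, s(e))), c)), cons(0, c)):
1. f(f(s(cons(c, c)), cons(s(cons(c, s(e))), c)), cons(0, c))  →  f(s(cons(c, s(e))), cons(0, c))   [R2 at 1]
2. f(s(cons(c, s(e))), cons(0, c))  →  0   [R2 at ε]

Reduce t₂ = f(s(cons(c, cons(q(s(cons(c, e))), s(c)))), cons(0, c)):
1. f(s(cons(c, cons(q(s(cons(c, e))), s(c)))), cons(0, c))  →  0   [R2 at ε]

yes — NF(t₁) = 0, NF(t₂) = 0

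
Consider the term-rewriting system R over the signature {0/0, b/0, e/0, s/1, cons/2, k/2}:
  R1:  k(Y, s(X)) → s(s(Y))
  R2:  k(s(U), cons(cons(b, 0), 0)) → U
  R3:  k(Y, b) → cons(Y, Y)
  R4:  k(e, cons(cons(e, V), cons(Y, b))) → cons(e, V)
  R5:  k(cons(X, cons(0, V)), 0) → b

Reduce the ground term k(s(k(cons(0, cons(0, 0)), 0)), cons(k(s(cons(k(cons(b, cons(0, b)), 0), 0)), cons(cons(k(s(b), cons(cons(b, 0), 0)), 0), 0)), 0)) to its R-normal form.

1. k(s(k(cons(0, cons(0, 0)), 0)), cons(k(s(cons(k(cons(b, cons(0, b)), 0), 0)), cons(cons(k(s(b), cons(cons(b, 0), 0)), 0), 0)), 0))  →  k(s(b), cons(k(s(cons(k(cons(b, cons(0, b)), 0), 0)), cons(cons(k(s(b), cons(cons(b, 0), 0)), 0), 0)), 0))   [R5 at 1.1]
2. k(s(b), cons(k(s(cons(k(cons(b, cons(0, b)), 0), 0)), cons(cons(k(s(b), cons(cons(b, 0), 0)), 0), 0)), 0))  →  k(s(b), cons(k(s(cons(b, 0)), cons(cons(k(s(b), cons(cons(b, 0), 0)), 0), 0)), 0))   [R5 at 2.1.1.1.1]
3. k(s(b), cons(k(s(cons(b, 0)), cons(cons(k(s(b), cons(cons(b, 0), 0)), 0), 0)), 0))  →  k(s(b), cons(k(s(cons(b, 0)), cons(cons(b, 0), 0)), 0))   [R2 at 2.1.2.1.1]
4. k(s(b), cons(k(s(cons(b, 0)), cons(cons(b, 0), 0)), 0))  →  k(s(b), cons(cons(b, 0), 0))   [R2 at 2.1]
5. k(s(b), cons(cons(b, 0), 0))  →  b   [R2 at ε]

b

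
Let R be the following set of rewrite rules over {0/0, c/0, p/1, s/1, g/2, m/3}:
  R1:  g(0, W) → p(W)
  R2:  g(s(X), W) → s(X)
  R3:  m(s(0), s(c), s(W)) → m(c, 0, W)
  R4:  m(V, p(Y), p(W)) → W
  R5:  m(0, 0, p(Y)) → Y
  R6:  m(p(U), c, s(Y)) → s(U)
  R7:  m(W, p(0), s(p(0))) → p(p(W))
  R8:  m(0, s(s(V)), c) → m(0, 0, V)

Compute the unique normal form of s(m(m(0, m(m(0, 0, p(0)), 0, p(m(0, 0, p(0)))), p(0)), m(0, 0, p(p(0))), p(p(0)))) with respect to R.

1. s(m(m(0, m(m(0, 0, p(0)), 0, p(m(0, 0, p(0)))), p(0)), m(0, 0, p(p(0))), p(p(0))))  →  s(m(m(0, m(0, 0, p(m(0, 0, p(0)))), p(0)), m(0, 0, p(p(0))), p(p(0))))   [R5 at 1.1.2.1]
2. s(m(m(0, m(0, 0, p(m(0, 0, p(0)))), p(0)), m(0, 0, p(p(0))), p(p(0))))  →  s(m(m(0, m(0, 0, p(0)), p(0)), m(0, 0, p(p(0))), p(p(0))))   [R5 at 1.1.2]
3. s(m(m(0, m(0, 0, p(0)), p(0)), m(0, 0, p(p(0))), p(p(0))))  →  s(m(m(0, 0, p(0)), m(0, 0, p(p(0))), p(p(0))))   [R5 at 1.1.2]
4. s(m(m(0, 0, p(0)), m(0, 0, p(p(0))), p(p(0))))  →  s(m(0, m(0, 0, p(p(0))), p(p(0))))   [R5 at 1.1]
5. s(m(0, m(0, 0, p(p(0))), p(p(0))))  →  s(m(0, p(0), p(p(0))))   [R5 at 1.2]
6. s(m(0, p(0), p(p(0))))  →  s(p(0))   [R4 at 1]

s(p(0))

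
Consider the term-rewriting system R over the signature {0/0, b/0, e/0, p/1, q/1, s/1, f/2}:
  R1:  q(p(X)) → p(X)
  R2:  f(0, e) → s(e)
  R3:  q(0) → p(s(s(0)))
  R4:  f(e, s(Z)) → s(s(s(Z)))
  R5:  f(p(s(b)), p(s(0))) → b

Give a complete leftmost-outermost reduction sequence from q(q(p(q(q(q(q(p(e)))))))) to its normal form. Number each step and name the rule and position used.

p(p(e))

1. q(q(p(q(q(q(q(p(e))))))))  →  q(p(q(q(q(q(p(e)))))))   [R1 at 1]
2. q(p(q(q(q(q(p(e)))))))  →  p(q(q(q(q(p(e))))))   [R1 at ε]
3. p(q(q(q(q(p(e))))))  →  p(q(q(q(p(e)))))   [R1 at 1.1.1.1]
4. p(q(q(q(p(e)))))  →  p(q(q(p(e))))   [R1 at 1.1.1]
5. p(q(q(p(e))))  →  p(q(p(e)))   [R1 at 1.1]
6. p(q(p(e)))  →  p(p(e))   [R1 at 1]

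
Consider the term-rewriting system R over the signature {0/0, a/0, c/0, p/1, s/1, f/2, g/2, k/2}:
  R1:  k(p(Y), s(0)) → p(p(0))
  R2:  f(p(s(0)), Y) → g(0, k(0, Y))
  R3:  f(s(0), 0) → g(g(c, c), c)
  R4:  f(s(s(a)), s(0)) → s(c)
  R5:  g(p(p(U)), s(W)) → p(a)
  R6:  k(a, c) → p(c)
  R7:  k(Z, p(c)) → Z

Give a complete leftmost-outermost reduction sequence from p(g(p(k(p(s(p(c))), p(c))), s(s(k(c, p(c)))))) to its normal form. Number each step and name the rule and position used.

1. p(g(p(k(p(s(p(c))), p(c))), s(s(k(c, p(c))))))  →  p(g(p(p(s(p(c)))), s(s(k(c, p(c))))))   [R7 at 1.1.1]
2. p(g(p(p(s(p(c)))), s(s(k(c, p(c))))))  →  p(p(a))   [R5 at 1]

p(p(a))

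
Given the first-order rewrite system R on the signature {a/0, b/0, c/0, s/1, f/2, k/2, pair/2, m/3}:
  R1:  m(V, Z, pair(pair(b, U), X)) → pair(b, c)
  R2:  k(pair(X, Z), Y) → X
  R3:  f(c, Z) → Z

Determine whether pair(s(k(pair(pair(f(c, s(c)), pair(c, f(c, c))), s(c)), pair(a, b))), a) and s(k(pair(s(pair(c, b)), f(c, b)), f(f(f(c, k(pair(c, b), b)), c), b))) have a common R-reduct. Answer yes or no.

no — NF(t₁) = pair(s(pair(s(c), pair(c, c))), a), NF(t₂) = s(s(pair(c, b)))

Reduce t₁ = pair(s(k(pair(pair(f(c, s(c)), pair(c, f(c, c))), s(c)), pair(a, b))), a):
1. pair(s(k(pair(pair(f(c, s(c)), pair(c, f(c, c))), s(c)), pair(a, b))), a)  →  pair(s(pair(f(c, s(c)), pair(c, f(c, c)))), a)   [R2 at 1.1]
2. pair(s(pair(f(c, s(c)), pair(c, f(c, c)))), a)  →  pair(s(pair(s(c), pair(c, f(c, c)))), a)   [R3 at 1.1.1]
3. pair(s(pair(s(c), pair(c, f(c, c)))), a)  →  pair(s(pair(s(c), pair(c, c))), a)   [R3 at 1.1.2.2]

Reduce t₂ = s(k(pair(s(pair(c, b)), f(c, b)), f(f(f(c, k(pair(c, b), b)), c), b))):
1. s(k(pair(s(pair(c, b)), f(c, b)), f(f(f(c, k(pair(c, b), b)), c), b)))  →  s(s(pair(c, b)))   [R2 at 1]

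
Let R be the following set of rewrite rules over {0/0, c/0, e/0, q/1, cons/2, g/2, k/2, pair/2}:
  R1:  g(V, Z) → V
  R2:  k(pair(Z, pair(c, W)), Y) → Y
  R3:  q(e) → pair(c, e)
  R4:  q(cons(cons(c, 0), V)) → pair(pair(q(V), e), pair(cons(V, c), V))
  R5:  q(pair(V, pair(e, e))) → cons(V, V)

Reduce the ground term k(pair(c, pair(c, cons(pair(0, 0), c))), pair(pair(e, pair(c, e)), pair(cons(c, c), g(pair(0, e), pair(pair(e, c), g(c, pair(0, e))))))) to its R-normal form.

pair(pair(e, pair(c, e)), pair(cons(c, c), pair(0, e)))

1. k(pair(c, pair(c, cons(pair(0, 0), c))), pair(pair(e, pair(c, e)), pair(cons(c, c), g(pair(0, e), pair(pair(e, c), g(c, pair(0, e)))))))  →  pair(pair(e, pair(c, e)), pair(cons(c, c), g(pair(0, e), pair(pair(e, c), g(c, pair(0, e))))))   [R2 at ε]
2. pair(pair(e, pair(c, e)), pair(cons(c, c), g(pair(0, e), pair(pair(e, c), g(c, pair(0, e))))))  →  pair(pair(e, pair(c, e)), pair(cons(c, c), pair(0, e)))   [R1 at 2.2]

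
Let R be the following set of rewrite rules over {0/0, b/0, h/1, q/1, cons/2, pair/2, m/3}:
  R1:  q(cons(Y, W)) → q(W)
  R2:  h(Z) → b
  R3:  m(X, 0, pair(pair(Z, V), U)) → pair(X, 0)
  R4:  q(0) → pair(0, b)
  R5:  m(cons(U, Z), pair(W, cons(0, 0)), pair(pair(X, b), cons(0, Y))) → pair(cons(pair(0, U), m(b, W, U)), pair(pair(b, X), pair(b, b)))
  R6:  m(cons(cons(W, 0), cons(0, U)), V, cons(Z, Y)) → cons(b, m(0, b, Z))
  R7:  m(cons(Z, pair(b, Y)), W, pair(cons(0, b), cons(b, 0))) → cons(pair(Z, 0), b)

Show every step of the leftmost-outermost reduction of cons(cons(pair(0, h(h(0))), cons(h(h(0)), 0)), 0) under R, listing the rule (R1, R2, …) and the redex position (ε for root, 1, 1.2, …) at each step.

cons(cons(pair(0, b), cons(b, 0)), 0)

1. cons(cons(pair(0, h(h(0))), cons(h(h(0)), 0)), 0)  →  cons(cons(pair(0, b), cons(h(h(0)), 0)), 0)   [R2 at 1.1.2]
2. cons(cons(pair(0, b), cons(h(h(0)), 0)), 0)  →  cons(cons(pair(0, b), cons(b, 0)), 0)   [R2 at 1.2.1]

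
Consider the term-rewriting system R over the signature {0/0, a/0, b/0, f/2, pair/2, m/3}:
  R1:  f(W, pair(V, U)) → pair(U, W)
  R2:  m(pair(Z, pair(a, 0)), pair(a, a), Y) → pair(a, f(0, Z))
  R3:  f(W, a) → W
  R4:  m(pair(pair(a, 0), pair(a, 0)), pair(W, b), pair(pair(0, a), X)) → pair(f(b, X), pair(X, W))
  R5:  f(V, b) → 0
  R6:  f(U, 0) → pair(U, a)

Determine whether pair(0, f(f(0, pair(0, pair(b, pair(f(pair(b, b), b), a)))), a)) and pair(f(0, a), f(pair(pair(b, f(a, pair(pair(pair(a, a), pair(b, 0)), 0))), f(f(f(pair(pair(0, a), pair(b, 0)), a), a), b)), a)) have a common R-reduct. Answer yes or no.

yes — NF(t₁) = pair(0, pair(pair(b, pair(0, a)), 0)), NF(t₂) = pair(0, pair(pair(b, pair(0, a)), 0))

Reduce t₁ = pair(0, f(f(0, pair(0, pair(b, pair(f(pair(b, b), b), a)))), a)):
1. pair(0, f(f(0, pair(0, pair(b, pair(f(pair(b, b), b), a)))), a))  →  pair(0, f(0, pair(0, pair(b, pair(f(pair(b, b), b), a)))))   [R3 at 2]
2. pair(0, f(0, pair(0, pair(b, pair(f(pair(b, b), b), a)))))  →  pair(0, pair(pair(b, pair(f(pair(b, b), b), a)), 0))   [R1 at 2]
3. pair(0, pair(pair(b, pair(f(pair(b, b), b), a)), 0))  →  pair(0, pair(pair(b, pair(0, a)), 0))   [R5 at 2.1.2.1]

Reduce t₂ = pair(f(0, a), f(pair(pair(b, f(a, pair(pair(pair(a, a), pair(b, 0)), 0))), f(f(f(pair(pair(0, a), pair(b, 0)), a), a), b)), a)):
1. pair(f(0, a), f(pair(pair(b, f(a, pair(pair(pair(a, a), pair(b, 0)), 0))), f(f(f(pair(pair(0, a), pair(b, 0)), a), a), b)), a))  →  pair(0, f(pair(pair(b, f(a, pair(pair(pair(a, a), pair(b, 0)), 0))), f(f(f(pair(pair(0, a), pair(b, 0)), a), a), b)), a))   [R3 at 1]
2. pair(0, f(pair(pair(b, f(a, pair(pair(pair(a, a), pair(b, 0)), 0))), f(f(f(pair(pair(0, a), pair(b, 0)), a), a), b)), a))  →  pair(0, pair(pair(b, f(a, pair(pair(pair(a, a), pair(b, 0)), 0))), f(f(f(pair(pair(0, a), pair(b, 0)), a), a), b)))   [R3 at 2]
3. pair(0, pair(pair(b, f(a, pair(pair(pair(a, a), pair(b, 0)), 0))), f(f(f(pair(pair(0, a), pair(b, 0)), a), a), b)))  →  pair(0, pair(pair(b, pair(0, a)), f(f(f(pair(pair(0, a), pair(b, 0)), a), a), b)))   [R1 at 2.1.2]
4. pair(0, pair(pair(b, pair(0, a)), f(f(f(pair(pair(0, a), pair(b, 0)), a), a), b)))  →  pair(0, pair(pair(b, pair(0, a)), 0))   [R5 at 2.2]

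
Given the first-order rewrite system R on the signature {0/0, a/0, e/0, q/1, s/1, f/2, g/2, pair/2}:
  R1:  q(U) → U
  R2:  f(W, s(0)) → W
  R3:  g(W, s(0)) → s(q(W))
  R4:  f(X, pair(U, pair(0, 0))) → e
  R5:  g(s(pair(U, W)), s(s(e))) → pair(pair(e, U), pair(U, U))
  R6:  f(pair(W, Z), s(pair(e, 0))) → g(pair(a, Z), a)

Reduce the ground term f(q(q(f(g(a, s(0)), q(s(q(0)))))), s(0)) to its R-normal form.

s(a)

1. f(q(q(f(g(a, s(0)), q(s(q(0)))))), s(0))  →  q(q(f(g(a, s(0)), q(s(q(0))))))   [R2 at ε]
2. q(q(f(g(a, s(0)), q(s(q(0))))))  →  q(f(g(a, s(0)), q(s(q(0)))))   [R1 at ε]
3. q(f(g(a, s(0)), q(s(q(0)))))  →  f(g(a, s(0)), q(s(q(0))))   [R1 at ε]
4. f(g(a, s(0)), q(s(q(0))))  →  f(s(q(a)), q(s(q(0))))   [R3 at 1]
5. f(s(q(a)), q(s(q(0))))  →  f(s(a), q(s(q(0))))   [R1 at 1.1]
6. f(s(a), q(s(q(0))))  →  f(s(a), s(q(0)))   [R1 at 2]
7. f(s(a), s(q(0)))  →  f(s(a), s(0))   [R1 at 2.1]
8. f(s(a), s(0))  →  s(a)   [R2 at ε]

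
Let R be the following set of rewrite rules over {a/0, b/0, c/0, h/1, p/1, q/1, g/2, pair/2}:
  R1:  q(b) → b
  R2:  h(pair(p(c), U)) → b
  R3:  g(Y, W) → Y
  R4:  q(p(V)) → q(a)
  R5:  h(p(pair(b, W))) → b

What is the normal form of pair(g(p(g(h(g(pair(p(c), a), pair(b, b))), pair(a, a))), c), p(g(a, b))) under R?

1. pair(g(p(g(h(g(pair(p(c), a), pair(b, b))), pair(a, a))), c), p(g(a, b)))  →  pair(p(g(h(g(pair(p(c), a), pair(b, b))), pair(a, a))), p(g(a, b)))   [R3 at 1]
2. pair(p(g(h(g(pair(p(c), a), pair(b, b))), pair(a, a))), p(g(a, b)))  →  pair(p(h(g(pair(p(c), a), pair(b, b)))), p(g(a, b)))   [R3 at 1.1]
3. pair(p(h(g(pair(p(c), a), pair(b, b)))), p(g(a, b)))  →  pair(p(h(pair(p(c), a))), p(g(a, b)))   [R3 at 1.1.1]
4. pair(p(h(pair(p(c), a))), p(g(a, b)))  →  pair(p(b), p(g(a, b)))   [R2 at 1.1]
5. pair(p(b), p(g(a, b)))  →  pair(p(b), p(a))   [R3 at 2.1]

pair(p(b), p(a))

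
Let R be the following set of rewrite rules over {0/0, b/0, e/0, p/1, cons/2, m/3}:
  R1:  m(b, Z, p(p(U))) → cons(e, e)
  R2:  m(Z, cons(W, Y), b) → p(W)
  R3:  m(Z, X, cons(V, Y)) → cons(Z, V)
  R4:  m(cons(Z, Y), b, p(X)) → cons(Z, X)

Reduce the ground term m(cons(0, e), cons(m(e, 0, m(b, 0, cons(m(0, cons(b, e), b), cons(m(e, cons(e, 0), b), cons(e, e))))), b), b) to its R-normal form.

p(cons(e, b))

1. m(cons(0, e), cons(m(e, 0, m(b, 0, cons(m(0, cons(b, e), b), cons(m(e, cons(e, 0), b), cons(e, e))))), b), b)  →  p(m(e, 0, m(b, 0, cons(m(0, cons(b, e), b), cons(m(e, cons(e, 0), b), cons(e, e))))))   [R2 at ε]
2. p(m(e, 0, m(b, 0, cons(m(0, cons(b, e), b), cons(m(e, cons(e, 0), b), cons(e, e))))))  →  p(m(e, 0, cons(b, m(0, cons(b, e), b))))   [R3 at 1.3]
3. p(m(e, 0, cons(b, m(0, cons(b, e), b))))  →  p(cons(e, b))   [R3 at 1]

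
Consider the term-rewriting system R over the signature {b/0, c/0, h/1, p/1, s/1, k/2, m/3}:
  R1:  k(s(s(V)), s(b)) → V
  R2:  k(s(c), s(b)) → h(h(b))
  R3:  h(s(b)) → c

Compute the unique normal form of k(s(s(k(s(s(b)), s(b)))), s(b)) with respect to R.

b

1. k(s(s(k(s(s(b)), s(b)))), s(b))  →  k(s(s(b)), s(b))   [R1 at ε]
2. k(s(s(b)), s(b))  →  b   [R1 at ε]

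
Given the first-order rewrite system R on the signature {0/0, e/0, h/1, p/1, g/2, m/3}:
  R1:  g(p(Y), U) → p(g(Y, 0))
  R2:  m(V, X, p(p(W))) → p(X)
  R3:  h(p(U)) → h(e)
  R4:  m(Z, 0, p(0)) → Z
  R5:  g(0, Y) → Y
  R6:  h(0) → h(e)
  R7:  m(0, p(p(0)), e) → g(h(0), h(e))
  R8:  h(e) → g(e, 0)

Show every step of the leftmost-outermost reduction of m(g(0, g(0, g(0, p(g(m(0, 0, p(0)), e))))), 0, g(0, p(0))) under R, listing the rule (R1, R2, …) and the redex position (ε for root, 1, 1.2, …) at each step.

p(e)

1. m(g(0, g(0, g(0, p(g(m(0, 0, p(0)), e))))), 0, g(0, p(0)))  →  m(g(0, g(0, p(g(m(0, 0, p(0)), e)))), 0, g(0, p(0)))   [R5 at 1]
2. m(g(0, g(0, p(g(m(0, 0, p(0)), e)))), 0, g(0, p(0)))  →  m(g(0, p(g(m(0, 0, p(0)), e))), 0, g(0, p(0)))   [R5 at 1]
3. m(g(0, p(g(m(0, 0, p(0)), e))), 0, g(0, p(0)))  →  m(p(g(m(0, 0, p(0)), e)), 0, g(0, p(0)))   [R5 at 1]
4. m(p(g(m(0, 0, p(0)), e)), 0, g(0, p(0)))  →  m(p(g(0, e)), 0, g(0, p(0)))   [R4 at 1.1.1]
5. m(p(g(0, e)), 0, g(0, p(0)))  →  m(p(e), 0, g(0, p(0)))   [R5 at 1.1]
6. m(p(e), 0, g(0, p(0)))  →  m(p(e), 0, p(0))   [R5 at 3]
7. m(p(e), 0, p(0))  →  p(e)   [R4 at ε]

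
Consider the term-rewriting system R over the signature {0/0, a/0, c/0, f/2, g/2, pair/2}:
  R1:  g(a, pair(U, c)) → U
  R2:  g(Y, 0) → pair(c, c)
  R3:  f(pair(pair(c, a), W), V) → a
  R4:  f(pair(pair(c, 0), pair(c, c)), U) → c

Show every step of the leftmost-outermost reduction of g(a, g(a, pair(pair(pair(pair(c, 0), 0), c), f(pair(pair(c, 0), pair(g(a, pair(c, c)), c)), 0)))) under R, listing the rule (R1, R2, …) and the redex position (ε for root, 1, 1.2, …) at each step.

pair(pair(c, 0), 0)

1. g(a, g(a, pair(pair(pair(pair(c, 0), 0), c), f(pair(pair(c, 0), pair(g(a, pair(c, c)), c)), 0))))  →  g(a, g(a, pair(pair(pair(pair(c, 0), 0), c), f(pair(pair(c, 0), pair(c, c)), 0))))   [R1 at 2.2.2.1.2.1]
2. g(a, g(a, pair(pair(pair(pair(c, 0), 0), c), f(pair(pair(c, 0), pair(c, c)), 0))))  →  g(a, g(a, pair(pair(pair(pair(c, 0), 0), c), c)))   [R4 at 2.2.2]
3. g(a, g(a, pair(pair(pair(pair(c, 0), 0), c), c)))  →  g(a, pair(pair(pair(c, 0), 0), c))   [R1 at 2]
4. g(a, pair(pair(pair(c, 0), 0), c))  →  pair(pair(c, 0), 0)   [R1 at ε]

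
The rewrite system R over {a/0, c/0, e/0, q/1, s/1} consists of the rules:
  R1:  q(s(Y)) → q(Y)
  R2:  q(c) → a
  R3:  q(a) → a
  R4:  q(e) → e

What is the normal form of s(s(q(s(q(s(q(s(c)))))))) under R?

1. s(s(q(s(q(s(q(s(c))))))))  →  s(s(q(q(s(q(s(c)))))))   [R1 at 1.1]
2. s(s(q(q(s(q(s(c)))))))  →  s(s(q(q(q(s(c))))))   [R1 at 1.1.1]
3. s(s(q(q(q(s(c))))))  →  s(s(q(q(q(c)))))   [R1 at 1.1.1.1]
4. s(s(q(q(q(c)))))  →  s(s(q(q(a))))   [R2 at 1.1.1.1]
5. s(s(q(q(a))))  →  s(s(q(a)))   [R3 at 1.1.1]
6. s(s(q(a)))  →  s(s(a))   [R3 at 1.1]

s(s(a))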